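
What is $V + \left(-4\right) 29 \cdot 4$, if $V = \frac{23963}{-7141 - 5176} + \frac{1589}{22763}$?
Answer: $- \frac{130618446200}{280371871} \approx -465.88$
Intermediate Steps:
$V = - \frac{525898056}{280371871}$ ($V = \frac{23963}{-7141 - 5176} + 1589 \cdot \frac{1}{22763} = \frac{23963}{-12317} + \frac{1589}{22763} = 23963 \left(- \frac{1}{12317}\right) + \frac{1589}{22763} = - \frac{23963}{12317} + \frac{1589}{22763} = - \frac{525898056}{280371871} \approx -1.8757$)
$V + \left(-4\right) 29 \cdot 4 = - \frac{525898056}{280371871} + \left(-4\right) 29 \cdot 4 = - \frac{525898056}{280371871} - 464 = - \frac{130618446200}{280371871}$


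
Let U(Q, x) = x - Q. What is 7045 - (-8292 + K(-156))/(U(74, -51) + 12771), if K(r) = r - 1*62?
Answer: 44549790/6323 ≈ 7045.7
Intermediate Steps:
K(r) = -62 + r (K(r) = r - 62 = -62 + r)
7045 - (-8292 + K(-156))/(U(74, -51) + 12771) = 7045 - (-8292 + (-62 - 156))/((-51 - 1*74) + 12771) = 7045 - (-8292 - 218)/((-51 - 74) + 12771) = 7045 - (-8510)/(-125 + 12771) = 7045 - (-8510)/12646 = 7045 - 1*(-4255/6323) = 7045 + 4255/6323 = 44549790/6323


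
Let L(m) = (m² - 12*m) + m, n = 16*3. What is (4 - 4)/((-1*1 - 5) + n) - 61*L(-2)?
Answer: -1586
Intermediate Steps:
n = 48
L(m) = m² - 11*m
(4 - 4)/((-1*1 - 5) + n) - 61*L(-2) = (4 - 4)/((-1*1 - 5) + 48) - (-122)*(-11 - 2) = 0/((-1 - 5) + 48) - (-122)*(-13) = 0/(-6 + 48) - 61*26 = 0/42 - 1586 = 0*(1/42) - 1586 = 0 - 1586 = -1586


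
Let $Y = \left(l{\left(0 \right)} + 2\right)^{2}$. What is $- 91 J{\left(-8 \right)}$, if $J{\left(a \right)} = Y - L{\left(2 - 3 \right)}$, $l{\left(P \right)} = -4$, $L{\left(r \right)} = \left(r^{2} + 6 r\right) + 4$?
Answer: $-455$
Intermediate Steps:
$L{\left(r \right)} = 4 + r^{2} + 6 r$
$Y = 4$ ($Y = \left(-4 + 2\right)^{2} = \left(-2\right)^{2} = 4$)
$J{\left(a \right)} = 5$ ($J{\left(a \right)} = 4 - \left(4 + \left(2 - 3\right)^{2} + 6 \left(2 - 3\right)\right) = 4 - \left(4 + \left(-1\right)^{2} + 6 \left(-1\right)\right) = 4 - \left(4 + 1 - 6\right) = 4 - -1 = 4 + 1 = 5$)
$- 91 J{\left(-8 \right)} = \left(-91\right) 5 = -455$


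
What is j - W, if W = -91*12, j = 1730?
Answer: 2822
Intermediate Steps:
W = -1092
j - W = 1730 - 1*(-1092) = 1730 + 1092 = 2822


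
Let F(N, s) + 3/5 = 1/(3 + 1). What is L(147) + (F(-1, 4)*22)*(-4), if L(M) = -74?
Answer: -216/5 ≈ -43.200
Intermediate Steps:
F(N, s) = -7/20 (F(N, s) = -⅗ + 1/(3 + 1) = -⅗ + 1/4 = -⅗ + ¼ = -7/20)
L(147) + (F(-1, 4)*22)*(-4) = -74 - 7/20*22*(-4) = -74 - 77/10*(-4) = -74 + 154/5 = -216/5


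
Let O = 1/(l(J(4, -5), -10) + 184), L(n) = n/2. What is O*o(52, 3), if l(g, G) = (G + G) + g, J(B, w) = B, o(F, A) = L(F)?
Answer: 13/84 ≈ 0.15476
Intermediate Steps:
L(n) = n/2 (L(n) = n*(1/2) = n/2)
o(F, A) = F/2
l(g, G) = g + 2*G (l(g, G) = 2*G + g = g + 2*G)
O = 1/168 (O = 1/((4 + 2*(-10)) + 184) = 1/((4 - 20) + 184) = 1/(-16 + 184) = 1/168 ≈ 0.0059524)
O*o(52, 3) = ((1/2)*52)/168 = (1/168)*26 = 13/84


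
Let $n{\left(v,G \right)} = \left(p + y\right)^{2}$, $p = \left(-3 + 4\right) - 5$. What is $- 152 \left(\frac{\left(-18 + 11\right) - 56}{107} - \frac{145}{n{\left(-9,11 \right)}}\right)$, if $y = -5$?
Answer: $\frac{3133936}{8667} \approx 361.59$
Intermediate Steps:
$p = -4$ ($p = 1 - 5 = -4$)
$n{\left(v,G \right)} = 81$ ($n{\left(v,G \right)} = \left(-4 - 5\right)^{2} = \left(-9\right)^{2} = 81$)
$- 152 \left(\frac{\left(-18 + 11\right) - 56}{107} - \frac{145}{n{\left(-9,11 \right)}}\right) = - 152 \left(\frac{\left(-18 + 11\right) - 56}{107} - \frac{145}{81}\right) = - 152 \left(\left(-7 - 56\right) \frac{1}{107} - \frac{145}{81}\right) = - 152 \left(\left(-63\right) \frac{1}{107} - \frac{145}{81}\right) = - 152 \left(- \frac{63}{107} - \frac{145}{81}\right) = \left(-152\right) \left(- \frac{20618}{8667}\right) = \frac{3133936}{8667}$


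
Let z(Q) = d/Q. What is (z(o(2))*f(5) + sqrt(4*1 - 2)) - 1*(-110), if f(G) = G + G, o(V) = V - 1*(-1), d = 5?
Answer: 380/3 + sqrt(2) ≈ 128.08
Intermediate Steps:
o(V) = 1 + V (o(V) = V + 1 = 1 + V)
f(G) = 2*G
z(Q) = 5/Q
(z(o(2))*f(5) + sqrt(4*1 - 2)) - 1*(-110) = ((5/(1 + 2))*(2*5) + sqrt(4*1 - 2)) - 1*(-110) = ((5/3)*10 + sqrt(4 - 2)) + 110 = ((5*(1/3))*10 + sqrt(2)) + 110 = ((5/3)*10 + sqrt(2)) + 110 = (50/3 + sqrt(2)) + 110 = 380/3 + sqrt(2)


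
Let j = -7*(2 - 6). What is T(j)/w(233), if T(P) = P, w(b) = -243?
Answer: -28/243 ≈ -0.11523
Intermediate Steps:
j = 28 (j = -7*(-4) = 28)
T(j)/w(233) = 28/(-243) = 28*(-1/243) = -28/243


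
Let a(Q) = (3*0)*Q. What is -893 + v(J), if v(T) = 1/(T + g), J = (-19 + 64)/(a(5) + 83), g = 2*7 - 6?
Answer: -633054/709 ≈ -892.88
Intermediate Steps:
g = 8 (g = 14 - 6 = 8)
a(Q) = 0 (a(Q) = 0*Q = 0)
J = 45/83 (J = (-19 + 64)/(0 + 83) = 45/83 ≈ 0.54217)
v(T) = 1/(8 + T) (v(T) = 1/(T + 8) = 1/(8 + T))
-893 + v(J) = -893 + 1/(8 + 45/83) = -893 + 1/(709/83) = -893 + 83/709 = -633054/709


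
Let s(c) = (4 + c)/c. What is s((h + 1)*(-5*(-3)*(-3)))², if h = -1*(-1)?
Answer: 1849/2025 ≈ 0.91309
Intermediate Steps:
h = 1
s(c) = (4 + c)/c
s((h + 1)*(-5*(-3)*(-3)))² = ((4 + (1 + 1)*(-5*(-3)*(-3)))/(((1 + 1)*(-5*(-3)*(-3)))))² = ((4 + 2*(15*(-3)))/((2*(15*(-3)))))² = ((4 + 2*(-45))/((2*(-45))))² = ((4 - 90)/(-90))² = (-1/90*(-86))² = (43/45)² = 1849/2025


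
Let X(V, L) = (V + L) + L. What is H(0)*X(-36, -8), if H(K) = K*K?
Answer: 0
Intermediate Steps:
X(V, L) = V + 2*L (X(V, L) = (L + V) + L = V + 2*L)
H(K) = K²
H(0)*X(-36, -8) = 0²*(-36 + 2*(-8)) = 0*(-36 - 16) = 0*(-52) = 0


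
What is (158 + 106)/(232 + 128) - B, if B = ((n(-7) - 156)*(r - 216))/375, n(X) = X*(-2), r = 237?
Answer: 3257/375 ≈ 8.6853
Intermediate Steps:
n(X) = -2*X
B = -994/125 (B = ((-2*(-7) - 156)*(237 - 216))/375 = ((14 - 156)*21)*(1/375) = -142*21*(1/375) = -2982*1/375 = -994/125 ≈ -7.9520)
(158 + 106)/(232 + 128) - B = (158 + 106)/(232 + 128) - 1*(-994/125) = 264/360 + 994/125 = 264*(1/360) + 994/125 = 11/15 + 994/125 = 3257/375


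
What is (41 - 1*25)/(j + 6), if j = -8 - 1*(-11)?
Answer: 16/9 ≈ 1.7778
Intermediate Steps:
j = 3 (j = -8 + 11 = 3)
(41 - 1*25)/(j + 6) = (41 - 1*25)/(3 + 6) = (41 - 25)/9 = 16*(⅑) = 16/9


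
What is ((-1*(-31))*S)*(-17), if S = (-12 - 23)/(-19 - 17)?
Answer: -18445/36 ≈ -512.36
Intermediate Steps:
S = 35/36 (S = -35/(-36) = -35*(-1/36) = 35/36 ≈ 0.97222)
((-1*(-31))*S)*(-17) = (-1*(-31)*(35/36))*(-17) = (31*(35/36))*(-17) = (1085/36)*(-17) = -18445/36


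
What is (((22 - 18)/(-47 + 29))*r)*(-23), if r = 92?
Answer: 4232/9 ≈ 470.22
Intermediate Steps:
(((22 - 18)/(-47 + 29))*r)*(-23) = (((22 - 18)/(-47 + 29))*92)*(-23) = ((4/(-18))*92)*(-23) = ((4*(-1/18))*92)*(-23) = -2/9*92*(-23) = -184/9*(-23) = 4232/9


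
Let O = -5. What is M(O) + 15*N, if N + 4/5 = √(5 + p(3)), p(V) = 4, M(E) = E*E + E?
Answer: 53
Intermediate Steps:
M(E) = E + E² (M(E) = E² + E = E + E²)
N = 11/5 (N = -⅘ + √(5 + 4) = -⅘ + √9 = -⅘ + 3 = 11/5 ≈ 2.2000)
M(O) + 15*N = -5*(1 - 5) + 15*(11/5) = -5*(-4) + 33 = 20 + 33 = 53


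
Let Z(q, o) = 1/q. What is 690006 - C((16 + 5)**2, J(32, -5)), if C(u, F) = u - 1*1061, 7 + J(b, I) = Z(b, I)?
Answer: 690626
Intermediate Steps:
J(b, I) = -7 + 1/b
C(u, F) = -1061 + u (C(u, F) = u - 1061 = -1061 + u)
690006 - C((16 + 5)**2, J(32, -5)) = 690006 - (-1061 + (16 + 5)**2) = 690006 - (-1061 + 21**2) = 690006 - (-1061 + 441) = 690006 - 1*(-620) = 690006 + 620 = 690626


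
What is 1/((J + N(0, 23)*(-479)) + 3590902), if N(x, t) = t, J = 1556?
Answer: 1/3581441 ≈ 2.7922e-7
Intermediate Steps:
1/((J + N(0, 23)*(-479)) + 3590902) = 1/((1556 + 23*(-479)) + 3590902) = 1/((1556 - 11017) + 3590902) = 1/(-9461 + 3590902) = 1/3581441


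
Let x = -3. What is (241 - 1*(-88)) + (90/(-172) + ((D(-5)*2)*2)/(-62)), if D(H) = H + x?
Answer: 877095/2666 ≈ 328.99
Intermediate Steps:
D(H) = -3 + H (D(H) = H - 3 = -3 + H)
(241 - 1*(-88)) + (90/(-172) + ((D(-5)*2)*2)/(-62)) = (241 - 1*(-88)) + (90/(-172) + (((-3 - 5)*2)*2)/(-62)) = (241 + 88) + (90*(-1/172) + (-8*2*2)*(-1/62)) = 329 + (-45/86 - 16*2*(-1/62)) = 329 + (-45/86 - 32*(-1/62)) = 329 + (-45/86 + 16/31) = 329 - 19/2666 = 877095/2666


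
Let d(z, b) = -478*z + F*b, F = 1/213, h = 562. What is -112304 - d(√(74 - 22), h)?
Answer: -23921314/213 + 956*√13 ≈ -1.0886e+5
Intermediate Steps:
F = 1/213 ≈ 0.0046948
d(z, b) = -478*z + b/213
-112304 - d(√(74 - 22), h) = -112304 - (-478*√(74 - 22) + (1/213)*562) = -112304 - (-956*√13 + 562/213) = -112304 - (562/213 - 956*√13) = -112304 + (-562/213 + 956*√13) = -23921314/213 + 956*√13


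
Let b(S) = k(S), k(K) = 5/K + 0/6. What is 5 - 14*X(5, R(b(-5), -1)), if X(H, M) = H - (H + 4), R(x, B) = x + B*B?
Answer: 61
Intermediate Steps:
k(K) = 5/K (k(K) = 5/K + 0*(⅙) = 5/K + 0 = 5/K)
b(S) = 5/S
R(x, B) = x + B²
X(H, M) = -4 (X(H, M) = H - (4 + H) = H + (-4 - H) = -4)
5 - 14*X(5, R(b(-5), -1)) = 5 - 14*(-4) = 5 + 56 = 61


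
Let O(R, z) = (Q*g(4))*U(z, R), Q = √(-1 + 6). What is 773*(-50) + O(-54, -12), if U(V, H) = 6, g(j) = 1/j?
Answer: -38650 + 3*√5/2 ≈ -38647.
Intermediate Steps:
g(j) = 1/j
Q = √5 ≈ 2.2361
O(R, z) = 3*√5/2 (O(R, z) = (√5/4)*6 = 3*√5/2)
773*(-50) + O(-54, -12) = 773*(-50) + 3*√5/2 = -38650 + 3*√5/2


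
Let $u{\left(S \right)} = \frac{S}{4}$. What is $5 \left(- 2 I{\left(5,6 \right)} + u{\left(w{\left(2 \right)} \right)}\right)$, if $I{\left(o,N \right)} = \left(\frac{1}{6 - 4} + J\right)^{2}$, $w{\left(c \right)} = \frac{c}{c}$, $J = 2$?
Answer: $- \frac{245}{4} \approx -61.25$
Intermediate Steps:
$w{\left(c \right)} = 1$
$I{\left(o,N \right)} = \frac{25}{4}$ ($I{\left(o,N \right)} = \left(\frac{1}{6 - 4} + 2\right)^{2} = \left(\frac{1}{2} + 2\right)^{2} = \left(\frac{5}{2}\right)^{2} = \frac{25}{4}$)
$u{\left(S \right)} = \frac{S}{4}$ ($u{\left(S \right)} = S \frac{1}{4} = \frac{S}{4}$)
$5 \left(- 2 I{\left(5,6 \right)} + u{\left(w{\left(2 \right)} \right)}\right) = 5 \left(\left(-2\right) \frac{25}{4} + \frac{1}{4} \cdot 1\right) = 5 \left(- \frac{25}{2} + \frac{1}{4}\right) = 5 \left(- \frac{49}{4}\right) = - \frac{245}{4}$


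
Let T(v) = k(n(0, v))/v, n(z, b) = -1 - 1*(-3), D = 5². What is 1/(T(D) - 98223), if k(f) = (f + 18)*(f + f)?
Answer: -5/491099 ≈ -1.0181e-5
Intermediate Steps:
D = 25
n(z, b) = 2 (n(z, b) = -1 + 3 = 2)
k(f) = 2*f*(18 + f) (k(f) = (18 + f)*(2*f) = 2*f*(18 + f))
T(v) = 80/v (T(v) = (2*2*(18 + 2))/v = (2*2*20)/v = 80/v)
1/(T(D) - 98223) = 1/(80/25 - 98223) = 1/(80*(1/25) - 98223) = 1/(16/5 - 98223) = 1/(-491099/5) = -5/491099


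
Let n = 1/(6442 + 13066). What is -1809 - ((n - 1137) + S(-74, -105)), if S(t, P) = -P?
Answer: -15157717/19508 ≈ -777.00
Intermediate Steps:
n = 1/19508 ≈ 5.1261e-5
-1809 - ((n - 1137) + S(-74, -105)) = -1809 - ((1/19508 - 1137) - 1*(-105)) = -1809 - (-22180595/19508 + 105) = -1809 - 1*(-20132255/19508) = -1809 + 20132255/19508 = -15157717/19508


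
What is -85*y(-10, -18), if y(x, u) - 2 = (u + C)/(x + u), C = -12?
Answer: -3655/14 ≈ -261.07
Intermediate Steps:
y(x, u) = 2 + (-12 + u)/(u + x) (y(x, u) = 2 + (u - 12)/(x + u) = 2 + (-12 + u)/(u + x))
-85*y(-10, -18) = -85*(-12 + 2*(-10) + 3*(-18))/(-18 - 10) = -85*(-12 - 20 - 54)/(-28) = -(-85)*(-86)/28 = -85*43/14 = -3655/14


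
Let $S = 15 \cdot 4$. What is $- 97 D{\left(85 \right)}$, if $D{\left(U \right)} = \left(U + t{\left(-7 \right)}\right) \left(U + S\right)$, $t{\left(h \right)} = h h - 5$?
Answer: $-1814385$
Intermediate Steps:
$t{\left(h \right)} = -5 + h^{2}$ ($t{\left(h \right)} = h^{2} - 5 = -5 + h^{2}$)
$S = 60$
$D{\left(U \right)} = \left(44 + U\right) \left(60 + U\right)$ ($D{\left(U \right)} = \left(U - \left(5 - \left(-7\right)^{2}\right)\right) \left(U + 60\right) = \left(U + \left(-5 + 49\right)\right) \left(60 + U\right) = \left(U + 44\right) \left(60 + U\right) = \left(44 + U\right) \left(60 + U\right)$)
$- 97 D{\left(85 \right)} = - 97 \left(2640 + 85^{2} + 104 \cdot 85\right) = - 97 \left(2640 + 7225 + 8840\right) = \left(-97\right) 18705 = -1814385$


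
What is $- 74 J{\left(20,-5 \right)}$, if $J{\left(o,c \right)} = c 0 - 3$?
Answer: $222$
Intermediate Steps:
$J{\left(o,c \right)} = -3$ ($J{\left(o,c \right)} = 0 - 3 = -3$)
$- 74 J{\left(20,-5 \right)} = \left(-74\right) \left(-3\right) = 222$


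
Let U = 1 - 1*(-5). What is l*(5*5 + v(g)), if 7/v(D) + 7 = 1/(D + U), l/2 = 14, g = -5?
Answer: 2002/3 ≈ 667.33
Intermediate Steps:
l = 28 (l = 2*14 = 28)
U = 6 (U = 1 + 5 = 6)
v(D) = 7/(-7 + 1/(6 + D)) (v(D) = 7/(-7 + 1/(D + 6)) = 7/(-7 + 1/(6 + D)))
l*(5*5 + v(g)) = 28*(5*5 + 7*(-6 - 1*(-5))/(41 + 7*(-5))) = 28*(25 + 7*(-6 + 5)/(41 - 35)) = 28*(25 + 7*(-1)/6) = 28*(25 + 7*(⅙)*(-1)) = 28*(25 - 7/6) = 28*(143/6) = 2002/3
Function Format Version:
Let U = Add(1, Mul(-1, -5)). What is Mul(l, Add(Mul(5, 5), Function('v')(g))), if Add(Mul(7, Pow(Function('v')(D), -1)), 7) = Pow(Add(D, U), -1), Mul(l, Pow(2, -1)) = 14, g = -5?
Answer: Rational(2002, 3) ≈ 667.33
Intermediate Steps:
l = 28 (l = Mul(2, 14) = 28)
U = 6 (U = Add(1, 5) = 6)
Function('v')(D) = Mul(7, Pow(Add(-7, Pow(Add(6, D), -1)), -1)) (Function('v')(D) = Mul(7, Pow(Add(-7, Pow(Add(D, 6), -1)), -1)) = Mul(7, Pow(Add(-7, Pow(Add(6, D), -1)), -1)))
Mul(l, Add(Mul(5, 5), Function('v')(g))) = Mul(28, Add(Mul(5, 5), Mul(7, Pow(Add(41, Mul(7, -5)), -1), Add(-6, Mul(-1, -5))))) = Mul(28, Add(25, Mul(7, Pow(Add(41, -35), -1), Add(-6, 5)))) = Mul(28, Add(25, Mul(7, Pow(6, -1), -1))) = Mul(28, Add(25, Mul(7, Rational(1, 6), -1))) = Mul(28, Add(25, Rational(-7, 6))) = Mul(28, Rational(143, 6)) = Rational(2002, 3)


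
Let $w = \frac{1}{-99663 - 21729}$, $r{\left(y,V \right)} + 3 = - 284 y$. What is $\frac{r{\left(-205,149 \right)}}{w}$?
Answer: $-7067078064$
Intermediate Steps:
$r{\left(y,V \right)} = -3 - 284 y$
$w = - \frac{1}{121392}$ ($w = \frac{1}{-121392} = - \frac{1}{121392} \approx -8.2378 \cdot 10^{-6}$)
$\frac{r{\left(-205,149 \right)}}{w} = \frac{-3 - -58220}{- \frac{1}{121392}} = \left(-3 + 58220\right) \left(-121392\right) = 58217 \left(-121392\right) = -7067078064$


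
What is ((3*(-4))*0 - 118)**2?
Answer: 13924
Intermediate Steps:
((3*(-4))*0 - 118)**2 = (-12*0 - 118)**2 = (0 - 118)**2 = (-118)**2 = 13924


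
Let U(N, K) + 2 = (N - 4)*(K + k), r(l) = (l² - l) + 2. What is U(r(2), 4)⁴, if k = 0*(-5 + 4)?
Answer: 16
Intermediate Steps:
k = 0 (k = 0*(-1) = 0)
r(l) = 2 + l² - l
U(N, K) = -2 + K*(-4 + N) (U(N, K) = -2 + (N - 4)*(K + 0) = -2 + (-4 + N)*K = -2 + K*(-4 + N))
U(r(2), 4)⁴ = (-2 - 4*4 + 4*(2 + 2² - 1*2))⁴ = (-2 - 16 + 4*(2 + 4 - 2))⁴ = (-2 - 16 + 4*4)⁴ = (-2 - 16 + 16)⁴ = (-2)⁴ = 16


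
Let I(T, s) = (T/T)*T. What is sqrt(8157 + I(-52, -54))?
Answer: sqrt(8105) ≈ 90.028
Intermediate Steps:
I(T, s) = T (I(T, s) = 1*T = T)
sqrt(8157 + I(-52, -54)) = sqrt(8157 - 52) = sqrt(8105)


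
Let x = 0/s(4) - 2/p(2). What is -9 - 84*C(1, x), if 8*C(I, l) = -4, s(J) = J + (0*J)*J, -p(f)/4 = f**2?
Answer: 33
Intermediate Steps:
p(f) = -4*f**2
s(J) = J (s(J) = J + 0*J = J + 0 = J)
x = 1/8 (x = 0/4 - 2/((-4*2**2)) = 0*(1/4) - 2/((-4*4)) = 0 - 2/(-16) = 0 - 2*(-1/16) = 0 + 1/8 = 1/8 ≈ 0.12500)
C(I, l) = -1/2 (C(I, l) = (1/8)*(-4) = -1/2)
-9 - 84*C(1, x) = -9 - 84*(-1/2) = -9 + 42 = 33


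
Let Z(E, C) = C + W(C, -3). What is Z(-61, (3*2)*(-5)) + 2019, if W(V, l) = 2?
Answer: 1991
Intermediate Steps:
Z(E, C) = 2 + C (Z(E, C) = C + 2 = 2 + C)
Z(-61, (3*2)*(-5)) + 2019 = (2 + (3*2)*(-5)) + 2019 = (2 + 6*(-5)) + 2019 = (2 - 30) + 2019 = -28 + 2019 = 1991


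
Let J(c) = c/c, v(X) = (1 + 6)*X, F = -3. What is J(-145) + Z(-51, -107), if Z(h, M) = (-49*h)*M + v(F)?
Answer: -267413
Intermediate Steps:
v(X) = 7*X
Z(h, M) = -21 - 49*M*h (Z(h, M) = (-49*h)*M + 7*(-3) = -49*M*h - 21 = -21 - 49*M*h)
J(c) = 1
J(-145) + Z(-51, -107) = 1 + (-21 - 49*(-107)*(-51)) = 1 + (-21 - 267393) = 1 - 267414 = -267413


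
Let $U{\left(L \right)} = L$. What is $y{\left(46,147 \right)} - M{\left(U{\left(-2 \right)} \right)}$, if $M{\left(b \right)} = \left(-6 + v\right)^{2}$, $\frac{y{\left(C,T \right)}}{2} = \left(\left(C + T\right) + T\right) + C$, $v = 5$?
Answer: $771$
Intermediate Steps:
$y{\left(C,T \right)} = 4 C + 4 T$ ($y{\left(C,T \right)} = 2 \left(\left(\left(C + T\right) + T\right) + C\right) = 2 \left(\left(C + 2 T\right) + C\right) = 2 \left(2 C + 2 T\right) = 4 C + 4 T$)
$M{\left(b \right)} = 1$ ($M{\left(b \right)} = \left(-6 + 5\right)^{2} = \left(-1\right)^{2} = 1$)
$y{\left(46,147 \right)} - M{\left(U{\left(-2 \right)} \right)} = \left(4 \cdot 46 + 4 \cdot 147\right) - 1 = \left(184 + 588\right) - 1 = 772 - 1 = 771$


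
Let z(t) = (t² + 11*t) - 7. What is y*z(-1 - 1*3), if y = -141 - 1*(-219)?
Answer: -2730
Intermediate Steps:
y = 78 (y = -141 + 219 = 78)
z(t) = -7 + t² + 11*t
y*z(-1 - 1*3) = 78*(-7 + (-1 - 1*3)² + 11*(-1 - 1*3)) = 78*(-7 + (-1 - 3)² + 11*(-1 - 3)) = 78*(-7 + (-4)² + 11*(-4)) = 78*(-7 + 16 - 44) = 78*(-35) = -2730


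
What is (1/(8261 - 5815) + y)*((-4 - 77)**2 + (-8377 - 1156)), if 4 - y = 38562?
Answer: 140148920362/1223 ≈ 1.1459e+8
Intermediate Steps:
y = -38558 (y = 4 - 1*38562 = 4 - 38562 = -38558)
(1/(8261 - 5815) + y)*((-4 - 77)**2 + (-8377 - 1156)) = (1/(8261 - 5815) - 38558)*((-4 - 77)**2 + (-8377 - 1156)) = (1/2446 - 38558)*((-81)**2 - 9533) = (1/2446 - 38558)*(6561 - 9533) = -94312867/2446*(-2972) = 140148920362/1223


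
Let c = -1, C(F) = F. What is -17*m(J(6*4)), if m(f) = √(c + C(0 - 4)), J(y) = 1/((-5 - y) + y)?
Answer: -17*I*√5 ≈ -38.013*I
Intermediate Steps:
J(y) = -⅕ (J(y) = 1/(-5) = -⅕)
m(f) = I*√5 (m(f) = √(-1 + (0 - 4)) = √(-1 - 4) = √(-5) = I*√5)
-17*m(J(6*4)) = -17*I*√5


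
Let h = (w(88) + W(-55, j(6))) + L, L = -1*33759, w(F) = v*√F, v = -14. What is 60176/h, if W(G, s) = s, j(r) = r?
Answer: -2031120528/1139247761 + 1684928*√22/1139247761 ≈ -1.7759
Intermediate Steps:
w(F) = -14*√F
L = -33759
h = -33753 - 28*√22 (h = (-28*√22 + 6) - 33759 = (6 - 28*√22) - 33759 = -33753 - 28*√22 ≈ -33884.)
60176/h = 60176/(-33753 - 28*√22)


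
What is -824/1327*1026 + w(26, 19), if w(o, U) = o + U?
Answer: -785709/1327 ≈ -592.09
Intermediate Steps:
w(o, U) = U + o
-824/1327*1026 + w(26, 19) = -824/1327*1026 + (19 + 26) = -824*1/1327*1026 + 45 = -824/1327*1026 + 45 = -845424/1327 + 45 = -785709/1327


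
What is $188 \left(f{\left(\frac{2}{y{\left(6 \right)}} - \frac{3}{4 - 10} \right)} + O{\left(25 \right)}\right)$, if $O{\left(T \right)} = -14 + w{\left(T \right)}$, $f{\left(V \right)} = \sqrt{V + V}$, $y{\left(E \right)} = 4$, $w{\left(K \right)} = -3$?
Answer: $-3196 + 188 \sqrt{2} \approx -2930.1$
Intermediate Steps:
$f{\left(V \right)} = \sqrt{2} \sqrt{V}$ ($f{\left(V \right)} = \sqrt{2 V} = \sqrt{2} \sqrt{V}$)
$O{\left(T \right)} = -17$ ($O{\left(T \right)} = -14 - 3 = -17$)
$188 \left(f{\left(\frac{2}{y{\left(6 \right)}} - \frac{3}{4 - 10} \right)} + O{\left(25 \right)}\right) = 188 \left(\sqrt{2} \sqrt{\frac{2}{4} - \frac{3}{4 - 10}} - 17\right) = 188 \left(\sqrt{2} \sqrt{2 \cdot \frac{1}{4} - \frac{3}{4 - 10}} - 17\right) = 188 \left(\sqrt{2} \sqrt{\frac{1}{2} - \frac{3}{-6}} - 17\right) = 188 \left(\sqrt{2} \sqrt{\frac{1}{2} - - \frac{1}{2}} - 17\right) = 188 \left(\sqrt{2} \sqrt{\frac{1}{2} + \frac{1}{2}} - 17\right) = 188 \left(\sqrt{2} \sqrt{1} - 17\right) = 188 \left(\sqrt{2} \cdot 1 - 17\right) = 188 \left(\sqrt{2} - 17\right) = 188 \left(-17 + \sqrt{2}\right) = -3196 + 188 \sqrt{2}$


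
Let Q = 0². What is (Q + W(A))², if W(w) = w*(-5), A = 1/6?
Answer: 25/36 ≈ 0.69444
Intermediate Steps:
A = ⅙ ≈ 0.16667
Q = 0
W(w) = -5*w
(Q + W(A))² = (0 - 5*⅙)² = (0 - ⅚)² = (-⅚)² = 25/36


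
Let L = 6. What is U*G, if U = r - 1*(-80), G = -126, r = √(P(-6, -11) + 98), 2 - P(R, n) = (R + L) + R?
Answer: -10080 - 126*√106 ≈ -11377.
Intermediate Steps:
P(R, n) = -4 - 2*R (P(R, n) = 2 - ((R + 6) + R) = 2 - ((6 + R) + R) = 2 - (6 + 2*R) = 2 + (-6 - 2*R) = -4 - 2*R)
r = √106 (r = √((-4 - 2*(-6)) + 98) = √((-4 + 12) + 98) = √(8 + 98) = √106 ≈ 10.296)
U = 80 + √106 (U = √106 - 1*(-80) = √106 + 80 = 80 + √106 ≈ 90.296)
U*G = (80 + √106)*(-126) = -10080 - 126*√106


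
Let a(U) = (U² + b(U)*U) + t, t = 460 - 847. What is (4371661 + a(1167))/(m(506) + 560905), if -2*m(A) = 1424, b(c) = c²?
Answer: 1595057626/560193 ≈ 2847.3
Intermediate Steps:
t = -387
m(A) = -712 (m(A) = -½*1424 = -712)
a(U) = -387 + U² + U³ (a(U) = (U² + U²*U) - 387 = (U² + U³) - 387 = -387 + U² + U³)
(4371661 + a(1167))/(m(506) + 560905) = (4371661 + (-387 + 1167² + 1167³))/(-712 + 560905) = (4371661 + (-387 + 1361889 + 1589324463))/560193 = (4371661 + 1590685965)*(1/560193) = 1595057626*(1/560193) = 1595057626/560193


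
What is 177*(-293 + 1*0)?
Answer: -51861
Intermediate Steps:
177*(-293 + 1*0) = 177*(-293 + 0) = 177*(-293) = -51861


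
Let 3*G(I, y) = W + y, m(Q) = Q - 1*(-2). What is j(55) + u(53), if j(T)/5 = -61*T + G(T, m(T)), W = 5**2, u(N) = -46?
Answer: -50053/3 ≈ -16684.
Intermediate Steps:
m(Q) = 2 + Q (m(Q) = Q + 2 = 2 + Q)
W = 25
G(I, y) = 25/3 + y/3 (G(I, y) = (25 + y)/3 = 25/3 + y/3)
j(T) = 45 - 910*T/3 (j(T) = 5*(-61*T + (25/3 + (2 + T)/3)) = 5*(-61*T + (25/3 + (2/3 + T/3))) = 5*(-61*T + (9 + T/3)) = 5*(9 - 182*T/3) = 45 - 910*T/3)
j(55) + u(53) = (45 - 910/3*55) - 46 = (45 - 50050/3) - 46 = -49915/3 - 46 = -50053/3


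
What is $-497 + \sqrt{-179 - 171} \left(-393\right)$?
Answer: $-497 - 1965 i \sqrt{14} \approx -497.0 - 7352.4 i$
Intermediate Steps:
$-497 + \sqrt{-179 - 171} \left(-393\right) = -497 + \sqrt{-350} \left(-393\right) = -497 + 5 i \sqrt{14} \left(-393\right) = -497 - 1965 i \sqrt{14}$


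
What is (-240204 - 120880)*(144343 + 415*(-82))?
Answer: -39832259292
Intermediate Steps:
(-240204 - 120880)*(144343 + 415*(-82)) = -361084*(144343 - 34030) = -361084*110313 = -39832259292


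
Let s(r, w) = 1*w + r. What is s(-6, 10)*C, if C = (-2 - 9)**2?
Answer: 484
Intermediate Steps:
s(r, w) = r + w (s(r, w) = w + r = r + w)
C = 121 (C = (-11)**2 = 121)
s(-6, 10)*C = (-6 + 10)*121 = 4*121 = 484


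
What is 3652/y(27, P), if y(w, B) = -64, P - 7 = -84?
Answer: -913/16 ≈ -57.063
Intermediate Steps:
P = -77 (P = 7 - 84 = -77)
3652/y(27, P) = 3652/(-64) = 3652*(-1/64) = -913/16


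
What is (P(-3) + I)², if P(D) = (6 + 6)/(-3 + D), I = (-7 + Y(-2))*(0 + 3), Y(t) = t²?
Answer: 121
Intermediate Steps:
I = -9 (I = (-7 + (-2)²)*(0 + 3) = (-7 + 4)*3 = -3*3 = -9)
P(D) = 12/(-3 + D)
(P(-3) + I)² = (12/(-3 - 3) - 9)² = (12/(-6) - 9)² = (12*(-⅙) - 9)² = (-2 - 9)² = (-11)² = 121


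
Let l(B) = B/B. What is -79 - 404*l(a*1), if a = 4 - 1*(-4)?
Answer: -483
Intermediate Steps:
a = 8 (a = 4 + 4 = 8)
l(B) = 1
-79 - 404*l(a*1) = -79 - 404*1 = -79 - 404 = -483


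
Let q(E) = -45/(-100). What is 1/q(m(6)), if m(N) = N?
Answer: 20/9 ≈ 2.2222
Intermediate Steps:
q(E) = 9/20 (q(E) = -45*(-1/100) = 9/20)
1/q(m(6)) = 1/(9/20) = 20/9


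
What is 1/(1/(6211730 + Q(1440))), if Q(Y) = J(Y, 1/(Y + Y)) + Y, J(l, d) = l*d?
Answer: 12426341/2 ≈ 6.2132e+6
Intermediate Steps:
J(l, d) = d*l
Q(Y) = ½ + Y (Q(Y) = Y/(Y + Y) + Y = Y/((2*Y)) + Y = (1/(2*Y))*Y + Y = ½ + Y)
1/(1/(6211730 + Q(1440))) = 1/(1/(6211730 + (½ + 1440))) = 1/(1/(6211730 + 2881/2)) = 1/(1/(12426341/2)) = 1/(2/12426341) = 12426341/2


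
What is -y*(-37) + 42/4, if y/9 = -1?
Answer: -645/2 ≈ -322.50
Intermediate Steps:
y = -9 (y = 9*(-1) = -9)
-y*(-37) + 42/4 = -1*(-9)*(-37) + 42/4 = 9*(-37) + 42*(¼) = -333 + 21/2 = -645/2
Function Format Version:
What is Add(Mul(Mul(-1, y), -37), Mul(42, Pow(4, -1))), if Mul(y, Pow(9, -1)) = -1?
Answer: Rational(-645, 2) ≈ -322.50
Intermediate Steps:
y = -9 (y = Mul(9, -1) = -9)
Add(Mul(Mul(-1, y), -37), Mul(42, Pow(4, -1))) = Add(Mul(Mul(-1, -9), -37), Mul(42, Pow(4, -1))) = Add(Mul(9, -37), Mul(42, Rational(1, 4))) = Add(-333, Rational(21, 2)) = Rational(-645, 2)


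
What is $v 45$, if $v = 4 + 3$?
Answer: $315$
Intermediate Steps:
$v = 7$
$v 45 = 7 \cdot 45 = 315$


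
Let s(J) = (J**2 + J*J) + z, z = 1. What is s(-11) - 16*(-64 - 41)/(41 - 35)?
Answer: 523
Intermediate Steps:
s(J) = 1 + 2*J**2 (s(J) = (J**2 + J*J) + 1 = (J**2 + J**2) + 1 = 2*J**2 + 1 = 1 + 2*J**2)
s(-11) - 16*(-64 - 41)/(41 - 35) = (1 + 2*(-11)**2) - 16*(-64 - 41)/(41 - 35) = (1 + 2*121) - (-1680)/6 = (1 + 242) - (-1680)/6 = 243 - 16*(-35/2) = 243 + 280 = 523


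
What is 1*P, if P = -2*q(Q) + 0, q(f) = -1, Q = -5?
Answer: 2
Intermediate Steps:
P = 2 (P = -2*(-1) + 0 = 2 + 0 = 2)
1*P = 1*2 = 2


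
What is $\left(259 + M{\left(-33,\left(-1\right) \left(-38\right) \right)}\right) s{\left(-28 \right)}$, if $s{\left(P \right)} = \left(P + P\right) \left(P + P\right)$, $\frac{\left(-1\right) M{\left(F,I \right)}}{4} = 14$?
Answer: $636608$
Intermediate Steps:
$M{\left(F,I \right)} = -56$ ($M{\left(F,I \right)} = \left(-4\right) 14 = -56$)
$s{\left(P \right)} = 4 P^{2}$ ($s{\left(P \right)} = 2 P 2 P = 4 P^{2}$)
$\left(259 + M{\left(-33,\left(-1\right) \left(-38\right) \right)}\right) s{\left(-28 \right)} = \left(259 - 56\right) 4 \left(-28\right)^{2} = 203 \cdot 4 \cdot 784 = 203 \cdot 3136 = 636608$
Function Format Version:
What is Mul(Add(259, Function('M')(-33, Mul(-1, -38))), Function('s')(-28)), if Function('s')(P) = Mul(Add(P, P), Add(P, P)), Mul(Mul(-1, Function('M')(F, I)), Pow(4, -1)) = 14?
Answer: 636608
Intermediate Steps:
Function('M')(F, I) = -56 (Function('M')(F, I) = Mul(-4, 14) = -56)
Function('s')(P) = Mul(4, Pow(P, 2)) (Function('s')(P) = Mul(Mul(2, P), Mul(2, P)) = Mul(4, Pow(P, 2)))
Mul(Add(259, Function('M')(-33, Mul(-1, -38))), Function('s')(-28)) = Mul(Add(259, -56), Mul(4, Pow(-28, 2))) = Mul(203, Mul(4, 784)) = Mul(203, 3136) = 636608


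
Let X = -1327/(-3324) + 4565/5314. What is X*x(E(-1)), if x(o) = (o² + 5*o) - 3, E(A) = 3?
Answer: 77790083/2943956 ≈ 26.424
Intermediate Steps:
x(o) = -3 + o² + 5*o
X = 11112869/8831868 (X = -1327*(-1/3324) + 4565*(1/5314) = 1327/3324 + 4565/5314 = 11112869/8831868 ≈ 1.2583)
X*x(E(-1)) = 11112869*(-3 + 3² + 5*3)/8831868 = 11112869*(-3 + 9 + 15)/8831868 = (11112869/8831868)*21 = 77790083/2943956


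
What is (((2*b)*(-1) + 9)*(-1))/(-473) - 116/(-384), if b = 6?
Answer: 13429/45408 ≈ 0.29574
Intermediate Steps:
(((2*b)*(-1) + 9)*(-1))/(-473) - 116/(-384) = (((2*6)*(-1) + 9)*(-1))/(-473) - 116/(-384) = ((12*(-1) + 9)*(-1))*(-1/473) - 116*(-1/384) = ((-12 + 9)*(-1))*(-1/473) + 29/96 = -3*(-1)*(-1/473) + 29/96 = 3*(-1/473) + 29/96 = -3/473 + 29/96 = 13429/45408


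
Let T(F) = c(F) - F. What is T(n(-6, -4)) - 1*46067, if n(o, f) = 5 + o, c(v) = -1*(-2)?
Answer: -46064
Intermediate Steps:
c(v) = 2
T(F) = 2 - F
T(n(-6, -4)) - 1*46067 = (2 - (5 - 6)) - 1*46067 = (2 - 1*(-1)) - 46067 = (2 + 1) - 46067 = 3 - 46067 = -46064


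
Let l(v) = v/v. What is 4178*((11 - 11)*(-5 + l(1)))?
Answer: 0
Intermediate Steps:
l(v) = 1
4178*((11 - 11)*(-5 + l(1))) = 4178*((11 - 11)*(-5 + 1)) = 4178*(0*(-4)) = 4178*0 = 0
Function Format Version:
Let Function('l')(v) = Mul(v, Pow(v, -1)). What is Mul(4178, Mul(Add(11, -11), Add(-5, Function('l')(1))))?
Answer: 0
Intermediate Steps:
Function('l')(v) = 1
Mul(4178, Mul(Add(11, -11), Add(-5, Function('l')(1)))) = Mul(4178, Mul(Add(11, -11), Add(-5, 1))) = Mul(4178, Mul(0, -4)) = Mul(4178, 0) = 0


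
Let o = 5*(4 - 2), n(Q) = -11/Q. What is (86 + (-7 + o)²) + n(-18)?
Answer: 1721/18 ≈ 95.611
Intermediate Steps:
o = 10 (o = 5*2 = 10)
(86 + (-7 + o)²) + n(-18) = (86 + (-7 + 10)²) - 11/(-18) = (86 + 3²) - 11*(-1/18) = (86 + 9) + 11/18 = 95 + 11/18 = 1721/18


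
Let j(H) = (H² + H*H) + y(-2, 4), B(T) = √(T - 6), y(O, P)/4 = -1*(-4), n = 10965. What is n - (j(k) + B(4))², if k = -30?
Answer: 10965 - (1816 + I*√2)² ≈ -3.2869e+6 - 5136.4*I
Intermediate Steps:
y(O, P) = 16 (y(O, P) = 4*(-1*(-4)) = 4*4 = 16)
B(T) = √(-6 + T)
j(H) = 16 + 2*H² (j(H) = (H² + H*H) + 16 = (H² + H²) + 16 = 2*H² + 16 = 16 + 2*H²)
n - (j(k) + B(4))² = 10965 - ((16 + 2*(-30)²) + √(-6 + 4))² = 10965 - ((16 + 2*900) + √(-2))² = 10965 - ((16 + 1800) + I*√2)² = 10965 - (1816 + I*√2)²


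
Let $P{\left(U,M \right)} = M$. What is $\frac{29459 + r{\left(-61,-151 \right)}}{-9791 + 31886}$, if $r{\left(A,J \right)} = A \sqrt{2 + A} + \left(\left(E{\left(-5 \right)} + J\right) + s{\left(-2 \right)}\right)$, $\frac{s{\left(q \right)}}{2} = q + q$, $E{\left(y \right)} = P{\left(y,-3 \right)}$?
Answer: $\frac{29297}{22095} - \frac{61 i \sqrt{59}}{22095} \approx 1.326 - 0.021206 i$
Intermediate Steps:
$E{\left(y \right)} = -3$
$s{\left(q \right)} = 4 q$ ($s{\left(q \right)} = 2 \left(q + q\right) = 2 \cdot 2 q = 4 q$)
$r{\left(A,J \right)} = -11 + J + A \sqrt{2 + A}$ ($r{\left(A,J \right)} = A \sqrt{2 + A} + \left(\left(-3 + J\right) + 4 \left(-2\right)\right) = A \sqrt{2 + A} + \left(\left(-3 + J\right) - 8\right) = A \sqrt{2 + A} + \left(-11 + J\right) = -11 + J + A \sqrt{2 + A}$)
$\frac{29459 + r{\left(-61,-151 \right)}}{-9791 + 31886} = \frac{29459 - \left(162 + 61 \sqrt{2 - 61}\right)}{-9791 + 31886} = \frac{29459 - \left(162 + 61 i \sqrt{59}\right)}{22095} = \left(29459 - \left(162 + 61 i \sqrt{59}\right)\right) \frac{1}{22095} = \left(29297 - 61 i \sqrt{59}\right) \frac{1}{22095} = \frac{29297}{22095} - \frac{61 i \sqrt{59}}{22095}$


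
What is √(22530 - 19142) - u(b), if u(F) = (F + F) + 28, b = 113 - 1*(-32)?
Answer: -318 + 22*√7 ≈ -259.79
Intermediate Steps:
b = 145 (b = 113 + 32 = 145)
u(F) = 28 + 2*F (u(F) = 2*F + 28 = 28 + 2*F)
√(22530 - 19142) - u(b) = √(22530 - 19142) - (28 + 2*145) = √3388 - (28 + 290) = 22*√7 - 1*318 = 22*√7 - 318 = -318 + 22*√7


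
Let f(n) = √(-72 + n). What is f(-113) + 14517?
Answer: 14517 + I*√185 ≈ 14517.0 + 13.601*I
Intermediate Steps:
f(-113) + 14517 = √(-72 - 113) + 14517 = √(-185) + 14517 = I*√185 + 14517 = 14517 + I*√185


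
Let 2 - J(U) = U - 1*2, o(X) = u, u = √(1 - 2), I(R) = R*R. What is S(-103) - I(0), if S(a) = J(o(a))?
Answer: 4 - I ≈ 4.0 - 1.0*I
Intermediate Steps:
I(R) = R²
u = I (u = √(-1) = I ≈ 1.0*I)
o(X) = I
J(U) = 4 - U (J(U) = 2 - (U - 1*2) = 2 - (U - 2) = 2 - (-2 + U) = 2 + (2 - U) = 4 - U)
S(a) = 4 - I
S(-103) - I(0) = (4 - I) - 1*0² = (4 - I) - 1*0 = (4 - I) + 0 = 4 - I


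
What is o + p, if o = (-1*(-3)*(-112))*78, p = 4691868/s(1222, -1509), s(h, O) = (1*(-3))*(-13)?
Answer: 1223252/13 ≈ 94096.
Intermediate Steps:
s(h, O) = 39 (s(h, O) = -3*(-13) = 39)
p = 1563956/13 (p = 4691868/39 = 4691868*(1/39) = 1563956/13 ≈ 1.2030e+5)
o = -26208 (o = (3*(-112))*78 = -336*78 = -26208)
o + p = -26208 + 1563956/13 = 1223252/13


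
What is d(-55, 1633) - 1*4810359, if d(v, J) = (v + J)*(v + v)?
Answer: -4983939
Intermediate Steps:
d(v, J) = 2*v*(J + v) (d(v, J) = (J + v)*(2*v) = 2*v*(J + v))
d(-55, 1633) - 1*4810359 = 2*(-55)*(1633 - 55) - 1*4810359 = 2*(-55)*1578 - 4810359 = -173580 - 4810359 = -4983939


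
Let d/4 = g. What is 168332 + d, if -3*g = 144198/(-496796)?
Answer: 20906714134/124199 ≈ 1.6833e+5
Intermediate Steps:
g = 24033/248398 (g = -48066/(-496796) = -48066*(-1)/496796 = -⅓*(-72099/248398) = 24033/248398 ≈ 0.096752)
d = 48066/124199 (d = 4*(24033/248398) = 48066/124199 ≈ 0.38701)
168332 + d = 168332 + 48066/124199 = 20906714134/124199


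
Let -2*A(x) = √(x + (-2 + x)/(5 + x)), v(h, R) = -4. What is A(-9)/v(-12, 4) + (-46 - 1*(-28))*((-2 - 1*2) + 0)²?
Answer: -288 + 5*I/16 ≈ -288.0 + 0.3125*I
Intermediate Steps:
A(x) = -√(x + (-2 + x)/(5 + x))/2
A(-9)/v(-12, 4) + (-46 - 1*(-28))*((-2 - 1*2) + 0)² = -√(-2 - 9 - 9*(5 - 9))*(I/2)/2/(-4) + (-46 - 1*(-28))*((-2 - 1*2) + 0)² = -√(-2 - 9 - 9*(-4))*(I/2)/2*(-¼) + (-46 + 28)*((-2 - 2) + 0)² = -I*√(-2 - 9 + 36)/2/2*(-¼) - 18*(-4 + 0)² = -5*I/2/2*(-¼) - 18*(-4)² = -5*I/4*(-¼) - 18*16 = -5*I/4*(-¼) - 288 = 5*I/16 - 288 = -288 + 5*I/16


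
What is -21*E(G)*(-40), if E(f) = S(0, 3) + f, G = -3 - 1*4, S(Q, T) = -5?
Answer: -10080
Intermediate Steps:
G = -7 (G = -3 - 4 = -7)
E(f) = -5 + f
-21*E(G)*(-40) = -21*(-5 - 7)*(-40) = -21*(-12)*(-40) = 252*(-40) = -10080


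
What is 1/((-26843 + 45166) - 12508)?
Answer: 1/5815 ≈ 0.00017197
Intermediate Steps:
1/((-26843 + 45166) - 12508) = 1/(18323 - 12508) = 1/5815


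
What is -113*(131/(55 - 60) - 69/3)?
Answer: 27798/5 ≈ 5559.6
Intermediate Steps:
-113*(131/(55 - 60) - 69/3) = -113*(131/(-5) - 69*1/3) = -113*(131*(-1/5) - 23) = -113*(-131/5 - 23) = -113*(-246/5) = 27798/5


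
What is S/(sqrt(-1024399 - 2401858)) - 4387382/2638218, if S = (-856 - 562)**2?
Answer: -2193691/1319109 - 2010724*I*sqrt(3426257)/3426257 ≈ -1.663 - 1086.3*I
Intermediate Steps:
S = 2010724 (S = (-1418)**2 = 2010724)
S/(sqrt(-1024399 - 2401858)) - 4387382/2638218 = 2010724/(sqrt(-1024399 - 2401858)) - 4387382/2638218 = 2010724/(sqrt(-3426257)) - 4387382*1/2638218 = 2010724/((I*sqrt(3426257))) - 2193691/1319109 = 2010724*(-I*sqrt(3426257)/3426257) - 2193691/1319109 = -2010724*I*sqrt(3426257)/3426257 - 2193691/1319109 = -2193691/1319109 - 2010724*I*sqrt(3426257)/3426257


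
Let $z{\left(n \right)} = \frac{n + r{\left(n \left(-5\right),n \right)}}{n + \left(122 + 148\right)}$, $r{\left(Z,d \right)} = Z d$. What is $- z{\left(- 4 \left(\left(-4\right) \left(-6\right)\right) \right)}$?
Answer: $\frac{7696}{29} \approx 265.38$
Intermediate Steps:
$z{\left(n \right)} = \frac{n - 5 n^{2}}{270 + n}$ ($z{\left(n \right)} = \frac{n + n \left(-5\right) n}{n + \left(122 + 148\right)} = \frac{n + - 5 n n}{n + 270} = \frac{n - 5 n^{2}}{270 + n}$)
$- z{\left(- 4 \left(\left(-4\right) \left(-6\right)\right) \right)} = - \frac{- 4 \left(\left(-4\right) \left(-6\right)\right) \left(1 - 5 \left(- 4 \left(\left(-4\right) \left(-6\right)\right)\right)\right)}{270 - 4 \left(\left(-4\right) \left(-6\right)\right)} = - \frac{\left(-4\right) 24 \left(1 - 5 \left(\left(-4\right) 24\right)\right)}{270 - 96} = - \frac{\left(-96\right) \left(1 - -480\right)}{270 - 96} = - \frac{\left(-96\right) \left(1 + 480\right)}{174} = - \frac{\left(-96\right) 481}{174} = \left(-1\right) \left(- \frac{7696}{29}\right) = \frac{7696}{29}$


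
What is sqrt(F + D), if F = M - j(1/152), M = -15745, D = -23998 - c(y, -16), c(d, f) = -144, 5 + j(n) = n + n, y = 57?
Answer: I*sqrt(57173755)/38 ≈ 198.98*I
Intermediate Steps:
j(n) = -5 + 2*n (j(n) = -5 + (n + n) = -5 + 2*n)
D = -23854 (D = -23998 - 1*(-144) = -23998 + 144 = -23854)
F = -1196241/76 (F = -15745 - (-5 + 2/152) = -15745 - (-5 + 2*(1/152)) = -15745 - (-5 + 1/76) = -15745 - 1*(-379/76) = -15745 + 379/76 = -1196241/76 ≈ -15740.)
sqrt(F + D) = sqrt(-1196241/76 - 23854) = sqrt(-3009145/76) = I*sqrt(57173755)/38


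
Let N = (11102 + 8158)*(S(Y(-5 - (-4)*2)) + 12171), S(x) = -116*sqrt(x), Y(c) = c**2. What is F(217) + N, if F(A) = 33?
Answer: 227711013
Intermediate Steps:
N = 227710980 (N = (11102 + 8158)*(-116*sqrt((-5 - (-4)*2)**2) + 12171) = 19260*(-116*sqrt((-5 - 4*(-2))**2) + 12171) = 19260*(-116*sqrt((-5 + 8)**2) + 12171) = 19260*(-116*sqrt(3**2) + 12171) = 19260*(-116*sqrt(9) + 12171) = 19260*(-116*3 + 12171) = 19260*(-348 + 12171) = 19260*11823 = 227710980)
F(217) + N = 33 + 227710980 = 227711013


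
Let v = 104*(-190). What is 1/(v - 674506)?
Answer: -1/694266 ≈ -1.4404e-6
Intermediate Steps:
v = -19760
1/(v - 674506) = 1/(-19760 - 674506) = 1/(-694266) = -1/694266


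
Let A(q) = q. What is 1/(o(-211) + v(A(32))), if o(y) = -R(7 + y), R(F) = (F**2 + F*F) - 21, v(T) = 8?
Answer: -1/83203 ≈ -1.2019e-5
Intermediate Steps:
R(F) = -21 + 2*F**2 (R(F) = (F**2 + F**2) - 21 = 2*F**2 - 21 = -21 + 2*F**2)
o(y) = 21 - 2*(7 + y)**2 (o(y) = -(-21 + 2*(7 + y)**2) = 21 - 2*(7 + y)**2)
1/(o(-211) + v(A(32))) = 1/((21 - 2*(7 - 211)**2) + 8) = 1/((21 - 2*(-204)**2) + 8) = 1/((21 - 2*41616) + 8) = 1/((21 - 83232) + 8) = 1/(-83211 + 8) = 1/(-83203) = -1/83203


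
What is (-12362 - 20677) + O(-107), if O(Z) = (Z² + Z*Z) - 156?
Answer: -10297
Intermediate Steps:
O(Z) = -156 + 2*Z² (O(Z) = (Z² + Z²) - 156 = 2*Z² - 156 = -156 + 2*Z²)
(-12362 - 20677) + O(-107) = (-12362 - 20677) + (-156 + 2*(-107)²) = -33039 + (-156 + 2*11449) = -33039 + (-156 + 22898) = -33039 + 22742 = -10297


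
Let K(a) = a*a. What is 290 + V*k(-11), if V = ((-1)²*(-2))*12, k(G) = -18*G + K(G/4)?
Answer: -9287/2 ≈ -4643.5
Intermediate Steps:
K(a) = a²
k(G) = -18*G + G²/16 (k(G) = -18*G + (G/4)² = -18*G + G²/16)
V = -24 (V = (1*(-2))*12 = -2*12 = -24)
290 + V*k(-11) = 290 - 3*(-11)*(-288 - 11)/2 = 290 - 3*(-11)*(-299)/2 = 290 - 24*3289/16 = 290 - 9867/2 = -9287/2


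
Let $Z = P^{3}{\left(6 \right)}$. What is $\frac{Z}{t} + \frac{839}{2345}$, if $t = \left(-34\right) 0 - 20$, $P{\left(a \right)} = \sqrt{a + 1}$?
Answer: $\frac{839}{2345} - \frac{7 \sqrt{7}}{20} \approx -0.56823$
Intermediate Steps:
$P{\left(a \right)} = \sqrt{1 + a}$
$Z = 7 \sqrt{7}$ ($Z = \left(\sqrt{1 + 6}\right)^{3} = \left(\sqrt{7}\right)^{3} = 7 \sqrt{7} \approx 18.52$)
$t = -20$ ($t = 0 - 20 = -20$)
$\frac{Z}{t} + \frac{839}{2345} = \frac{7 \sqrt{7}}{-20} + \frac{839}{2345} = 7 \sqrt{7} \left(- \frac{1}{20}\right) + 839 \cdot \frac{1}{2345} = - \frac{7 \sqrt{7}}{20} + \frac{839}{2345} = \frac{839}{2345} - \frac{7 \sqrt{7}}{20}$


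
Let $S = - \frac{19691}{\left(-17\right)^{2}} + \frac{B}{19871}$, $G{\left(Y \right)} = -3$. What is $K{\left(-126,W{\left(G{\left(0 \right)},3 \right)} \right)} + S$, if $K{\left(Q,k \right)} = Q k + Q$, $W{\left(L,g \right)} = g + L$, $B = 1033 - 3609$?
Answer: $- \frac{1115606919}{5742719} \approx -194.26$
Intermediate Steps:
$B = -2576$ ($B = 1033 - 3609 = -2576$)
$W{\left(L,g \right)} = L + g$
$K{\left(Q,k \right)} = Q + Q k$
$S = - \frac{392024325}{5742719}$ ($S = - \frac{19691}{\left(-17\right)^{2}} - \frac{2576}{19871} = - \frac{19691}{289} - \frac{2576}{19871} = - \frac{392024325}{5742719} \approx -68.265$)
$K{\left(-126,W{\left(G{\left(0 \right)},3 \right)} \right)} + S = - 126 \left(1 + \left(-3 + 3\right)\right) - \frac{392024325}{5742719} = - 126 \left(1 + 0\right) - \frac{392024325}{5742719} = \left(-126\right) 1 - \frac{392024325}{5742719} = -126 - \frac{392024325}{5742719} = - \frac{1115606919}{5742719}$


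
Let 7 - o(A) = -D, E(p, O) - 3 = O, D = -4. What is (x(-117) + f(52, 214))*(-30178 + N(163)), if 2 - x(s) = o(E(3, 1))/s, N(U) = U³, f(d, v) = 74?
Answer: 326953515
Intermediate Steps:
E(p, O) = 3 + O
o(A) = 3 (o(A) = 7 - (-1)*(-4) = 7 - 1*4 = 7 - 4 = 3)
x(s) = 2 - 3/s
(x(-117) + f(52, 214))*(-30178 + N(163)) = ((2 - 3/(-117)) + 74)*(-30178 + 163³) = ((2 - 3*(-1/117)) + 74)*(-30178 + 4330747) = ((2 + 1/39) + 74)*4300569 = (79/39 + 74)*4300569 = (2965/39)*4300569 = 326953515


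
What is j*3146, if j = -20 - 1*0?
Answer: -62920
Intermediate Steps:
j = -20 (j = -20 + 0 = -20)
j*3146 = -20*3146 = -62920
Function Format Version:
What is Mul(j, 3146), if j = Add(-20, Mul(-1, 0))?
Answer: -62920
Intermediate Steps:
j = -20 (j = Add(-20, 0) = -20)
Mul(j, 3146) = Mul(-20, 3146) = -62920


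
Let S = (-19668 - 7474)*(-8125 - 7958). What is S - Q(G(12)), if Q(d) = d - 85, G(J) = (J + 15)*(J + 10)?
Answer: 436524277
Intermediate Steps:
G(J) = (10 + J)*(15 + J) (G(J) = (15 + J)*(10 + J) = (10 + J)*(15 + J))
Q(d) = -85 + d
S = 436524786 (S = -27142*(-16083) = 436524786)
S - Q(G(12)) = 436524786 - (-85 + (150 + 12**2 + 25*12)) = 436524786 - (-85 + (150 + 144 + 300)) = 436524786 - (-85 + 594) = 436524786 - 1*509 = 436524786 - 509 = 436524277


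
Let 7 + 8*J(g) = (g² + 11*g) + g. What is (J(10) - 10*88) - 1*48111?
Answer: -391715/8 ≈ -48964.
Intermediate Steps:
J(g) = -7/8 + g²/8 + 3*g/2 (J(g) = -7/8 + ((g² + 11*g) + g)/8 = -7/8 + (g² + 12*g)/8 = -7/8 + (g²/8 + 3*g/2) = -7/8 + g²/8 + 3*g/2)
(J(10) - 10*88) - 1*48111 = ((-7/8 + (⅛)*10² + (3/2)*10) - 10*88) - 1*48111 = ((-7/8 + (⅛)*100 + 15) - 880) - 48111 = ((-7/8 + 25/2 + 15) - 880) - 48111 = (213/8 - 880) - 48111 = -6827/8 - 48111 = -391715/8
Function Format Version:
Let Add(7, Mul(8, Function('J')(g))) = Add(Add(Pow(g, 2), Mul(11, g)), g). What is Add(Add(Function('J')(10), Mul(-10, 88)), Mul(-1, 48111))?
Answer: Rational(-391715, 8) ≈ -48964.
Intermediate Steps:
Function('J')(g) = Add(Rational(-7, 8), Mul(Rational(1, 8), Pow(g, 2)), Mul(Rational(3, 2), g)) (Function('J')(g) = Add(Rational(-7, 8), Mul(Rational(1, 8), Add(Add(Pow(g, 2), Mul(11, g)), g))) = Add(Rational(-7, 8), Mul(Rational(1, 8), Add(Pow(g, 2), Mul(12, g)))) = Add(Rational(-7, 8), Add(Mul(Rational(1, 8), Pow(g, 2)), Mul(Rational(3, 2), g))) = Add(Rational(-7, 8), Mul(Rational(1, 8), Pow(g, 2)), Mul(Rational(3, 2), g)))
Add(Add(Function('J')(10), Mul(-10, 88)), Mul(-1, 48111)) = Add(Add(Add(Rational(-7, 8), Mul(Rational(1, 8), Pow(10, 2)), Mul(Rational(3, 2), 10)), Mul(-10, 88)), Mul(-1, 48111)) = Add(Add(Add(Rational(-7, 8), Mul(Rational(1, 8), 100), 15), -880), -48111) = Add(Add(Add(Rational(-7, 8), Rational(25, 2), 15), -880), -48111) = Add(Add(Rational(213, 8), -880), -48111) = Add(Rational(-6827, 8), -48111) = Rational(-391715, 8)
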